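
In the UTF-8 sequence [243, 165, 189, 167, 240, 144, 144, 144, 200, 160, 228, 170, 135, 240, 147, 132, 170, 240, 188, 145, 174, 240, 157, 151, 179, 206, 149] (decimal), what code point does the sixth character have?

Offset 0: leading byte 0xF3 = 11110011 → 4-byte char #1 = F3 A5 BD A7.
Offset 4: leading byte 0xF0 = 11110000 → 4-byte char #2 = F0 90 90 90.
Offset 8: leading byte 0xC8 = 11001000 → 2-byte char #3 = C8 A0.
Offset 10: leading byte 0xE4 = 11100100 → 3-byte char #4 = E4 AA 87.
Offset 13: leading byte 0xF0 = 11110000 → 4-byte char #5 = F0 93 84 AA.
Offset 17: leading byte 0xF0 = 11110000 → 4-byte char #6 = F0 BC 91 AE.
Leading byte 0xF0 = 11110000 matches 11110xxx → 4-byte sequence.
Byte 1: 0xF0 = 11110000, payload 000 (3 bits).
Byte 2: 0xBC = 10111100 (10xxxxxx ✓), payload 111100.
Byte 3: 0x91 = 10010001 (10xxxxxx ✓), payload 010001.
Byte 4: 0xAE = 10101110 (10xxxxxx ✓), payload 101110.
Concatenate: 000111100010001101110 = 0x3C46E (21 bits → U+3C46E).

U+3C46E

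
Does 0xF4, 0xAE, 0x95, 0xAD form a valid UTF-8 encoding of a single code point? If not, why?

invalid (encodes a value above U+10FFFF)

Leading byte 0xF4 = 11110100 → 4-byte form.
Payload = 0x12E56D, which exceeds U+10FFFF, the maximum Unicode code point. (Leading bytes F5–FF, or F4 followed by ≥ 0x90, are invalid.)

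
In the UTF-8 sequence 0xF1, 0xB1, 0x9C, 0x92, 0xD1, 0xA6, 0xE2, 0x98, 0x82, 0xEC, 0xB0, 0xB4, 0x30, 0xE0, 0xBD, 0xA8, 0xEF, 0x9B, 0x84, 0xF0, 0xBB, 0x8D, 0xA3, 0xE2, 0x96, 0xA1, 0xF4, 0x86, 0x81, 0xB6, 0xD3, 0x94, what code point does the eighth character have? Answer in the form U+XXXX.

U+3B363

Offset 0: leading byte 0xF1 = 11110001 → 4-byte char #1 = F1 B1 9C 92.
Offset 4: leading byte 0xD1 = 11010001 → 2-byte char #2 = D1 A6.
Offset 6: leading byte 0xE2 = 11100010 → 3-byte char #3 = E2 98 82.
Offset 9: leading byte 0xEC = 11101100 → 3-byte char #4 = EC B0 B4.
Offset 12: leading byte 0x30 = 00110000 → 1-byte char #5 = 30.
Offset 13: leading byte 0xE0 = 11100000 → 3-byte char #6 = E0 BD A8.
Offset 16: leading byte 0xEF = 11101111 → 3-byte char #7 = EF 9B 84.
Offset 19: leading byte 0xF0 = 11110000 → 4-byte char #8 = F0 BB 8D A3.
Leading byte 0xF0 = 11110000 matches 11110xxx → 4-byte sequence.
Byte 1: 0xF0 = 11110000, payload 000 (3 bits).
Byte 2: 0xBB = 10111011 (10xxxxxx ✓), payload 111011.
Byte 3: 0x8D = 10001101 (10xxxxxx ✓), payload 001101.
Byte 4: 0xA3 = 10100011 (10xxxxxx ✓), payload 100011.
Concatenate: 000111011001101100011 = 0x3B363 (21 bits → U+3B363).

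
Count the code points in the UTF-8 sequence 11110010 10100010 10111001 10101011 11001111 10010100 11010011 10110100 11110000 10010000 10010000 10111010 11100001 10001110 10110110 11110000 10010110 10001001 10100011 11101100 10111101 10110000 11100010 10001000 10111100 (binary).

8

Byte at offset 0: 0xF2 = 11110010 → 4-byte char (#1). Advance 4.
Byte at offset 4: 0xCF = 11001111 → 2-byte char (#2). Advance 2.
Byte at offset 6: 0xD3 = 11010011 → 2-byte char (#3). Advance 2.
Byte at offset 8: 0xF0 = 11110000 → 4-byte char (#4). Advance 4.
Byte at offset 12: 0xE1 = 11100001 → 3-byte char (#5). Advance 3.
Byte at offset 15: 0xF0 = 11110000 → 4-byte char (#6). Advance 4.
Byte at offset 19: 0xEC = 11101100 → 3-byte char (#7). Advance 3.
Byte at offset 22: 0xE2 = 11100010 → 3-byte char (#8). Advance 3.
Reached end at offset 25 after 8 code points.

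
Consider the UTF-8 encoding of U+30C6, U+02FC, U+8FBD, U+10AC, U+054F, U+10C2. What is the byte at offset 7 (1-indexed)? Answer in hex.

0xBE

1-indexed offset 7 is 0-indexed offset 6.
U+30C6 → 3-byte form E3 83 86 at offsets 0–2.
U+02FC → 2-byte form CB BC at offsets 3–4.
U+8FBD → 3-byte form E8 BE BD at offsets 5–7.
Offset 6 falls in char 3's range; it's byte 2 of E8 BE BD = 0xBE.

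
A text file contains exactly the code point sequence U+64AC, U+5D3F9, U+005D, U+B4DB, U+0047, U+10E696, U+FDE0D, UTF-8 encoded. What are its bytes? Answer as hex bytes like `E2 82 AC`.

U+64AC: 3-byte form → E6 92 AC.
U+5D3F9: 4-byte form → F1 9D 8F B9.
U+005D: 1-byte form → 5D.
U+B4DB: 3-byte form → EB 93 9B.
U+0047: 1-byte form → 47.
U+10E696: 4-byte form → F4 8E 9A 96.
U+FDE0D: 4-byte form → F3 BD B8 8D.
Concatenated (20 bytes): E6 92 AC F1 9D 8F B9 5D EB 93 9B 47 F4 8E 9A 96 F3 BD B8 8D.

E6 92 AC F1 9D 8F B9 5D EB 93 9B 47 F4 8E 9A 96 F3 BD B8 8D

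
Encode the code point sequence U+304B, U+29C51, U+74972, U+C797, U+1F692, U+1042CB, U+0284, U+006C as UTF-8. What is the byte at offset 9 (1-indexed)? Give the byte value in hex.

1-indexed offset 9 is 0-indexed offset 8.
U+304B → 3-byte form E3 81 8B at offsets 0–2.
U+29C51 → 4-byte form F0 A9 B1 91 at offsets 3–6.
U+74972 → 4-byte form F1 B4 A5 B2 at offsets 7–10.
Offset 8 falls in char 3's range; it's byte 2 of F1 B4 A5 B2 = 0xB4.

0xB4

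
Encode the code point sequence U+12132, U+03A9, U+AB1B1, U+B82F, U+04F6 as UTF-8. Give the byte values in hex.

U+12132: 4-byte form → F0 92 84 B2.
U+03A9: 2-byte form → CE A9.
U+AB1B1: 4-byte form → F2 AB 86 B1.
U+B82F: 3-byte form → EB A0 AF.
U+04F6: 2-byte form → D3 B6.
Concatenated (15 bytes): F0 92 84 B2 CE A9 F2 AB 86 B1 EB A0 AF D3 B6.

F0 92 84 B2 CE A9 F2 AB 86 B1 EB A0 AF D3 B6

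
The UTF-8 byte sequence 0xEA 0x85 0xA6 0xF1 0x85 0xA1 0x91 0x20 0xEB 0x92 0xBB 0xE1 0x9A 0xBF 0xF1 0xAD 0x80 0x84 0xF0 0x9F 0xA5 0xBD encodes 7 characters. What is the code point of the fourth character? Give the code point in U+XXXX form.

Offset 0: leading byte 0xEA = 11101010 → 3-byte char #1 = EA 85 A6.
Offset 3: leading byte 0xF1 = 11110001 → 4-byte char #2 = F1 85 A1 91.
Offset 7: leading byte 0x20 = 00100000 → 1-byte char #3 = 20.
Offset 8: leading byte 0xEB = 11101011 → 3-byte char #4 = EB 92 BB.
Leading byte 0xEB = 11101011 matches 1110xxxx → 3-byte sequence.
Byte 1: 0xEB = 11101011, payload 1011 (4 bits).
Byte 2: 0x92 = 10010010 (10xxxxxx ✓), payload 010010.
Byte 3: 0xBB = 10111011 (10xxxxxx ✓), payload 111011.
Concatenate: 1011010010111011 = 0xB4BB (16 bits → U+B4BB).

U+B4BB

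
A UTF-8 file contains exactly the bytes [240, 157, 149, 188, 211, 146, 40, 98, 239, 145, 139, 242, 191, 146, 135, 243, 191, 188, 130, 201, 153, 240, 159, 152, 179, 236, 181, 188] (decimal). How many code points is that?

Byte at offset 0: 0xF0 = 11110000 → 4-byte char (#1). Advance 4.
Byte at offset 4: 0xD3 = 11010011 → 2-byte char (#2). Advance 2.
Byte at offset 6: 0x28 = 00101000 → 1-byte char (#3). Advance 1.
Byte at offset 7: 0x62 = 01100010 → 1-byte char (#4). Advance 1.
Byte at offset 8: 0xEF = 11101111 → 3-byte char (#5). Advance 3.
Byte at offset 11: 0xF2 = 11110010 → 4-byte char (#6). Advance 4.
Byte at offset 15: 0xF3 = 11110011 → 4-byte char (#7). Advance 4.
Byte at offset 19: 0xC9 = 11001001 → 2-byte char (#8). Advance 2.
Byte at offset 21: 0xF0 = 11110000 → 4-byte char (#9). Advance 4.
Byte at offset 25: 0xEC = 11101100 → 3-byte char (#10). Advance 3.
Reached end at offset 28 after 10 code points.

10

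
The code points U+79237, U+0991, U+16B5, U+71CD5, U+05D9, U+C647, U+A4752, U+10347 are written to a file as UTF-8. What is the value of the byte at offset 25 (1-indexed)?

1-indexed offset 25 is 0-indexed offset 24.
U+79237 → 4-byte form F1 B9 88 B7 at offsets 0–3.
U+0991 → 3-byte form E0 A6 91 at offsets 4–6.
U+16B5 → 3-byte form E1 9A B5 at offsets 7–9.
U+71CD5 → 4-byte form F1 B1 B3 95 at offsets 10–13.
U+05D9 → 2-byte form D7 99 at offsets 14–15.
U+C647 → 3-byte form EC 99 87 at offsets 16–18.
U+A4752 → 4-byte form F2 A4 9D 92 at offsets 19–22.
U+10347 → 4-byte form F0 90 8D 87 at offsets 23–26.
Offset 24 falls in char 8's range; it's byte 2 of F0 90 8D 87 = 0x90.

0x90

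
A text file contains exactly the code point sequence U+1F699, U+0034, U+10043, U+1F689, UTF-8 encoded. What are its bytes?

F0 9F 9A 99 34 F0 90 81 83 F0 9F 9A 89

U+1F699: 4-byte form → F0 9F 9A 99.
U+0034: 1-byte form → 34.
U+10043: 4-byte form → F0 90 81 83.
U+1F689: 4-byte form → F0 9F 9A 89.
Concatenated (13 bytes): F0 9F 9A 99 34 F0 90 81 83 F0 9F 9A 89.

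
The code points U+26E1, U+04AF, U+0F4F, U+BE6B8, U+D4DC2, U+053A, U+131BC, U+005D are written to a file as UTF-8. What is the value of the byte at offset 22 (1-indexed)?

0xBC

1-indexed offset 22 is 0-indexed offset 21.
U+26E1 → 3-byte form E2 9B A1 at offsets 0–2.
U+04AF → 2-byte form D2 AF at offsets 3–4.
U+0F4F → 3-byte form E0 BD 8F at offsets 5–7.
U+BE6B8 → 4-byte form F2 BE 9A B8 at offsets 8–11.
U+D4DC2 → 4-byte form F3 94 B7 82 at offsets 12–15.
U+053A → 2-byte form D4 BA at offsets 16–17.
U+131BC → 4-byte form F0 93 86 BC at offsets 18–21.
Offset 21 falls in char 7's range; it's byte 4 of F0 93 86 BC = 0xBC.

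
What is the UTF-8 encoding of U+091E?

U+091E = 0x91E = 2334 decimal. In range U+0800–U+FFFF → 3-byte form: 1110xxxx 10xxxxxx 10xxxxxx.
Binary (16 bits): 0000100100011110.
Split 4+6+6: 0000 | 100100 | 011110.
Byte 1: 11100000 = 0xE0.
Byte 2: 10100100 = 0xA4.
Byte 3: 10011110 = 0x9E.

E0 A4 9E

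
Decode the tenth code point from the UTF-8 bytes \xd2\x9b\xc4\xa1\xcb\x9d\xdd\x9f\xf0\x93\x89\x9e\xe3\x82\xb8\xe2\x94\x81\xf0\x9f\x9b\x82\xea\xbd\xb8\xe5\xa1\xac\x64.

Offset 0: leading byte 0xD2 = 11010010 → 2-byte char #1 = D2 9B.
Offset 2: leading byte 0xC4 = 11000100 → 2-byte char #2 = C4 A1.
Offset 4: leading byte 0xCB = 11001011 → 2-byte char #3 = CB 9D.
Offset 6: leading byte 0xDD = 11011101 → 2-byte char #4 = DD 9F.
Offset 8: leading byte 0xF0 = 11110000 → 4-byte char #5 = F0 93 89 9E.
Offset 12: leading byte 0xE3 = 11100011 → 3-byte char #6 = E3 82 B8.
Offset 15: leading byte 0xE2 = 11100010 → 3-byte char #7 = E2 94 81.
Offset 18: leading byte 0xF0 = 11110000 → 4-byte char #8 = F0 9F 9B 82.
Offset 22: leading byte 0xEA = 11101010 → 3-byte char #9 = EA BD B8.
Offset 25: leading byte 0xE5 = 11100101 → 3-byte char #10 = E5 A1 AC.
Leading byte 0xE5 = 11100101 matches 1110xxxx → 3-byte sequence.
Byte 1: 0xE5 = 11100101, payload 0101 (4 bits).
Byte 2: 0xA1 = 10100001 (10xxxxxx ✓), payload 100001.
Byte 3: 0xAC = 10101100 (10xxxxxx ✓), payload 101100.
Concatenate: 0101100001101100 = 0x586C (16 bits → U+586C).

U+586C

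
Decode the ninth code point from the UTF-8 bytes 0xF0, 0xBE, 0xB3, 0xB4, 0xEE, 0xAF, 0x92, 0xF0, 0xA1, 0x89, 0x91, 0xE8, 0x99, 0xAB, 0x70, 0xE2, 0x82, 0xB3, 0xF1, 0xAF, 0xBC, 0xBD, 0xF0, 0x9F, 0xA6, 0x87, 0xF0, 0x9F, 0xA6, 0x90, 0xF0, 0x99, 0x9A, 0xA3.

U+1F990

Offset 0: leading byte 0xF0 = 11110000 → 4-byte char #1 = F0 BE B3 B4.
Offset 4: leading byte 0xEE = 11101110 → 3-byte char #2 = EE AF 92.
Offset 7: leading byte 0xF0 = 11110000 → 4-byte char #3 = F0 A1 89 91.
Offset 11: leading byte 0xE8 = 11101000 → 3-byte char #4 = E8 99 AB.
Offset 14: leading byte 0x70 = 01110000 → 1-byte char #5 = 70.
Offset 15: leading byte 0xE2 = 11100010 → 3-byte char #6 = E2 82 B3.
Offset 18: leading byte 0xF1 = 11110001 → 4-byte char #7 = F1 AF BC BD.
Offset 22: leading byte 0xF0 = 11110000 → 4-byte char #8 = F0 9F A6 87.
Offset 26: leading byte 0xF0 = 11110000 → 4-byte char #9 = F0 9F A6 90.
Leading byte 0xF0 = 11110000 matches 11110xxx → 4-byte sequence.
Byte 1: 0xF0 = 11110000, payload 000 (3 bits).
Byte 2: 0x9F = 10011111 (10xxxxxx ✓), payload 011111.
Byte 3: 0xA6 = 10100110 (10xxxxxx ✓), payload 100110.
Byte 4: 0x90 = 10010000 (10xxxxxx ✓), payload 010000.
Concatenate: 000011111100110010000 = 0x1F990 (21 bits → U+1F990).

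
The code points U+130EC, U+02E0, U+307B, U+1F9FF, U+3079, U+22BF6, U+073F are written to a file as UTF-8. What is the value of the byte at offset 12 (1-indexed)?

1-indexed offset 12 is 0-indexed offset 11.
U+130EC → 4-byte form F0 93 83 AC at offsets 0–3.
U+02E0 → 2-byte form CB A0 at offsets 4–5.
U+307B → 3-byte form E3 81 BB at offsets 6–8.
U+1F9FF → 4-byte form F0 9F A7 BF at offsets 9–12.
Offset 11 falls in char 4's range; it's byte 3 of F0 9F A7 BF = 0xA7.

0xA7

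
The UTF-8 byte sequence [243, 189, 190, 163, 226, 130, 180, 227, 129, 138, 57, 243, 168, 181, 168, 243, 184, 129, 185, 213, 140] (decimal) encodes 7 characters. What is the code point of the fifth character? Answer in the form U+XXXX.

U+E8D68

Offset 0: leading byte 0xF3 = 11110011 → 4-byte char #1 = F3 BD BE A3.
Offset 4: leading byte 0xE2 = 11100010 → 3-byte char #2 = E2 82 B4.
Offset 7: leading byte 0xE3 = 11100011 → 3-byte char #3 = E3 81 8A.
Offset 10: leading byte 0x39 = 00111001 → 1-byte char #4 = 39.
Offset 11: leading byte 0xF3 = 11110011 → 4-byte char #5 = F3 A8 B5 A8.
Leading byte 0xF3 = 11110011 matches 11110xxx → 4-byte sequence.
Byte 1: 0xF3 = 11110011, payload 011 (3 bits).
Byte 2: 0xA8 = 10101000 (10xxxxxx ✓), payload 101000.
Byte 3: 0xB5 = 10110101 (10xxxxxx ✓), payload 110101.
Byte 4: 0xA8 = 10101000 (10xxxxxx ✓), payload 101000.
Concatenate: 011101000110101101000 = 0xE8D68 (21 bits → U+E8D68).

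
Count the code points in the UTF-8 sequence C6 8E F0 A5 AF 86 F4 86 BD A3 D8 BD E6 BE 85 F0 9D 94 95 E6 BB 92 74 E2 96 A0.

9

Byte at offset 0: 0xC6 = 11000110 → 2-byte char (#1). Advance 2.
Byte at offset 2: 0xF0 = 11110000 → 4-byte char (#2). Advance 4.
Byte at offset 6: 0xF4 = 11110100 → 4-byte char (#3). Advance 4.
Byte at offset 10: 0xD8 = 11011000 → 2-byte char (#4). Advance 2.
Byte at offset 12: 0xE6 = 11100110 → 3-byte char (#5). Advance 3.
Byte at offset 15: 0xF0 = 11110000 → 4-byte char (#6). Advance 4.
Byte at offset 19: 0xE6 = 11100110 → 3-byte char (#7). Advance 3.
Byte at offset 22: 0x74 = 01110100 → 1-byte char (#8). Advance 1.
Byte at offset 23: 0xE2 = 11100010 → 3-byte char (#9). Advance 3.
Reached end at offset 26 after 9 code points.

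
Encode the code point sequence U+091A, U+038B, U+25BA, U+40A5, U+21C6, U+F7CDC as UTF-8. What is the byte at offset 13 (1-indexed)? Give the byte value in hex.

1-indexed offset 13 is 0-indexed offset 12.
U+091A → 3-byte form E0 A4 9A at offsets 0–2.
U+038B → 2-byte form CE 8B at offsets 3–4.
U+25BA → 3-byte form E2 96 BA at offsets 5–7.
U+40A5 → 3-byte form E4 82 A5 at offsets 8–10.
U+21C6 → 3-byte form E2 87 86 at offsets 11–13.
Offset 12 falls in char 5's range; it's byte 2 of E2 87 86 = 0x87.

0x87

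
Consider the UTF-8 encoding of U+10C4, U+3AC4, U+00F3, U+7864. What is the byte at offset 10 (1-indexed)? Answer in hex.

0xA1

1-indexed offset 10 is 0-indexed offset 9.
U+10C4 → 3-byte form E1 83 84 at offsets 0–2.
U+3AC4 → 3-byte form E3 AB 84 at offsets 3–5.
U+00F3 → 2-byte form C3 B3 at offsets 6–7.
U+7864 → 3-byte form E7 A1 A4 at offsets 8–10.
Offset 9 falls in char 4's range; it's byte 2 of E7 A1 A4 = 0xA1.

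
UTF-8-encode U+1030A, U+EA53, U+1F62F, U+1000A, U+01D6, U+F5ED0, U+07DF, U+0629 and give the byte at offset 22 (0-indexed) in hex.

U+1030A → 4-byte form F0 90 8C 8A at offsets 0–3.
U+EA53 → 3-byte form EE A9 93 at offsets 4–6.
U+1F62F → 4-byte form F0 9F 98 AF at offsets 7–10.
U+1000A → 4-byte form F0 90 80 8A at offsets 11–14.
U+01D6 → 2-byte form C7 96 at offsets 15–16.
U+F5ED0 → 4-byte form F3 B5 BB 90 at offsets 17–20.
U+07DF → 2-byte form DF 9F at offsets 21–22.
Offset 22 falls in char 7's range; it's byte 2 of DF 9F = 0x9F.

0x9F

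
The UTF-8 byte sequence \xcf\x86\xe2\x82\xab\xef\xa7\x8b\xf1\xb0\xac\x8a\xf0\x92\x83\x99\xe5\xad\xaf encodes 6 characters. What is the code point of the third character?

U+F9CB

Offset 0: leading byte 0xCF = 11001111 → 2-byte char #1 = CF 86.
Offset 2: leading byte 0xE2 = 11100010 → 3-byte char #2 = E2 82 AB.
Offset 5: leading byte 0xEF = 11101111 → 3-byte char #3 = EF A7 8B.
Leading byte 0xEF = 11101111 matches 1110xxxx → 3-byte sequence.
Byte 1: 0xEF = 11101111, payload 1111 (4 bits).
Byte 2: 0xA7 = 10100111 (10xxxxxx ✓), payload 100111.
Byte 3: 0x8B = 10001011 (10xxxxxx ✓), payload 001011.
Concatenate: 1111100111001011 = 0xF9CB (16 bits → U+F9CB).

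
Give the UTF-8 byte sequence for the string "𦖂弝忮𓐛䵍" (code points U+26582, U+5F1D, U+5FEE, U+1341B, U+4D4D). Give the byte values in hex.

F0 A6 96 82 E5 BC 9D E5 BF AE F0 93 90 9B E4 B5 8D

U+26582: 4-byte form → F0 A6 96 82.
U+5F1D: 3-byte form → E5 BC 9D.
U+5FEE: 3-byte form → E5 BF AE.
U+1341B: 4-byte form → F0 93 90 9B.
U+4D4D: 3-byte form → E4 B5 8D.
Concatenated (17 bytes): F0 A6 96 82 E5 BC 9D E5 BF AE F0 93 90 9B E4 B5 8D.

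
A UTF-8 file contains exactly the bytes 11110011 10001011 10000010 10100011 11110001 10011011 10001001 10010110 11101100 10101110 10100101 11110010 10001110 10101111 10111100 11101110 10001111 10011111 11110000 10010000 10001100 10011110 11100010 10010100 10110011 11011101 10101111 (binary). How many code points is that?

8

Byte at offset 0: 0xF3 = 11110011 → 4-byte char (#1). Advance 4.
Byte at offset 4: 0xF1 = 11110001 → 4-byte char (#2). Advance 4.
Byte at offset 8: 0xEC = 11101100 → 3-byte char (#3). Advance 3.
Byte at offset 11: 0xF2 = 11110010 → 4-byte char (#4). Advance 4.
Byte at offset 15: 0xEE = 11101110 → 3-byte char (#5). Advance 3.
Byte at offset 18: 0xF0 = 11110000 → 4-byte char (#6). Advance 4.
Byte at offset 22: 0xE2 = 11100010 → 3-byte char (#7). Advance 3.
Byte at offset 25: 0xDD = 11011101 → 2-byte char (#8). Advance 2.
Reached end at offset 27 after 8 code points.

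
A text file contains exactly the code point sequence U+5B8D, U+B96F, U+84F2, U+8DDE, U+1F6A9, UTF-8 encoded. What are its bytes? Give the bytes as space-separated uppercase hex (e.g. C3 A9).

U+5B8D: 3-byte form → E5 AE 8D.
U+B96F: 3-byte form → EB A5 AF.
U+84F2: 3-byte form → E8 93 B2.
U+8DDE: 3-byte form → E8 B7 9E.
U+1F6A9: 4-byte form → F0 9F 9A A9.
Concatenated (16 bytes): E5 AE 8D EB A5 AF E8 93 B2 E8 B7 9E F0 9F 9A A9.

E5 AE 8D EB A5 AF E8 93 B2 E8 B7 9E F0 9F 9A A9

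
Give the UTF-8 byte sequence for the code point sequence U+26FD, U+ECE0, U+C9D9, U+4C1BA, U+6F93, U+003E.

U+26FD: 3-byte form → E2 9B BD.
U+ECE0: 3-byte form → EE B3 A0.
U+C9D9: 3-byte form → EC A7 99.
U+4C1BA: 4-byte form → F1 8C 86 BA.
U+6F93: 3-byte form → E6 BE 93.
U+003E: 1-byte form → 3E.
Concatenated (17 bytes): E2 9B BD EE B3 A0 EC A7 99 F1 8C 86 BA E6 BE 93 3E.

E2 9B BD EE B3 A0 EC A7 99 F1 8C 86 BA E6 BE 93 3E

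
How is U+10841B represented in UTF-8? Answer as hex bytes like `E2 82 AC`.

F4 88 90 9B

U+10841B = 0x10841B = 1082395 decimal. In range U+10000–U+10FFFF → 4-byte form: 11110xxx 10xxxxxx 10xxxxxx 10xxxxxx.
Binary (21 bits): 100001000010000011011.
Split 3+6+6+6: 100 | 001000 | 010000 | 011011.
Byte 1: 11110100 = 0xF4.
Byte 2: 10001000 = 0x88.
Byte 3: 10010000 = 0x90.
Byte 4: 10011011 = 0x9B.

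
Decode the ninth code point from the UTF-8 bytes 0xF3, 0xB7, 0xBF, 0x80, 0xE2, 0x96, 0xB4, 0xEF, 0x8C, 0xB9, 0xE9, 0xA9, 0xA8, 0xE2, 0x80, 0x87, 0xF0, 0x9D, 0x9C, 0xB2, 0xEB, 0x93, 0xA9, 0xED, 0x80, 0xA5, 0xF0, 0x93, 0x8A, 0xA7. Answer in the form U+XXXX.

U+132A7

Offset 0: leading byte 0xF3 = 11110011 → 4-byte char #1 = F3 B7 BF 80.
Offset 4: leading byte 0xE2 = 11100010 → 3-byte char #2 = E2 96 B4.
Offset 7: leading byte 0xEF = 11101111 → 3-byte char #3 = EF 8C B9.
Offset 10: leading byte 0xE9 = 11101001 → 3-byte char #4 = E9 A9 A8.
Offset 13: leading byte 0xE2 = 11100010 → 3-byte char #5 = E2 80 87.
Offset 16: leading byte 0xF0 = 11110000 → 4-byte char #6 = F0 9D 9C B2.
Offset 20: leading byte 0xEB = 11101011 → 3-byte char #7 = EB 93 A9.
Offset 23: leading byte 0xED = 11101101 → 3-byte char #8 = ED 80 A5.
Offset 26: leading byte 0xF0 = 11110000 → 4-byte char #9 = F0 93 8A A7.
Leading byte 0xF0 = 11110000 matches 11110xxx → 4-byte sequence.
Byte 1: 0xF0 = 11110000, payload 000 (3 bits).
Byte 2: 0x93 = 10010011 (10xxxxxx ✓), payload 010011.
Byte 3: 0x8A = 10001010 (10xxxxxx ✓), payload 001010.
Byte 4: 0xA7 = 10100111 (10xxxxxx ✓), payload 100111.
Concatenate: 000010011001010100111 = 0x132A7 (21 bits → U+132A7).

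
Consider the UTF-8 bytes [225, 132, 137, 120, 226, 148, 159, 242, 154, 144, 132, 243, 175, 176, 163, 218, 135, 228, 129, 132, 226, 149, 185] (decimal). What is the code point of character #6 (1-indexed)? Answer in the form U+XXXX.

Offset 0: leading byte 0xE1 = 11100001 → 3-byte char #1 = E1 84 89.
Offset 3: leading byte 0x78 = 01111000 → 1-byte char #2 = 78.
Offset 4: leading byte 0xE2 = 11100010 → 3-byte char #3 = E2 94 9F.
Offset 7: leading byte 0xF2 = 11110010 → 4-byte char #4 = F2 9A 90 84.
Offset 11: leading byte 0xF3 = 11110011 → 4-byte char #5 = F3 AF B0 A3.
Offset 15: leading byte 0xDA = 11011010 → 2-byte char #6 = DA 87.
Leading byte 0xDA = 11011010 matches 110xxxxx → 2-byte sequence.
Byte 1: 0xDA = 11011010, payload 11010 (5 bits).
Byte 2: 0x87 = 10000111 (10xxxxxx ✓), payload 000111.
Concatenate: 11010000111 = 0x687 (11 bits → U+0687).

U+0687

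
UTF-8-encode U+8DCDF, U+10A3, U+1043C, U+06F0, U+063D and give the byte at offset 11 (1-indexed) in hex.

1-indexed offset 11 is 0-indexed offset 10.
U+8DCDF → 4-byte form F2 8D B3 9F at offsets 0–3.
U+10A3 → 3-byte form E1 82 A3 at offsets 4–6.
U+1043C → 4-byte form F0 90 90 BC at offsets 7–10.
Offset 10 falls in char 3's range; it's byte 4 of F0 90 90 BC = 0xBC.

0xBC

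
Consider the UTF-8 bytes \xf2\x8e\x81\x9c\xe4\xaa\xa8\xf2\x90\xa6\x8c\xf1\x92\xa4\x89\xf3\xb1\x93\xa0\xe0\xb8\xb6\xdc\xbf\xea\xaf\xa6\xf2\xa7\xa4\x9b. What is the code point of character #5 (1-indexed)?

U+F14E0

Offset 0: leading byte 0xF2 = 11110010 → 4-byte char #1 = F2 8E 81 9C.
Offset 4: leading byte 0xE4 = 11100100 → 3-byte char #2 = E4 AA A8.
Offset 7: leading byte 0xF2 = 11110010 → 4-byte char #3 = F2 90 A6 8C.
Offset 11: leading byte 0xF1 = 11110001 → 4-byte char #4 = F1 92 A4 89.
Offset 15: leading byte 0xF3 = 11110011 → 4-byte char #5 = F3 B1 93 A0.
Leading byte 0xF3 = 11110011 matches 11110xxx → 4-byte sequence.
Byte 1: 0xF3 = 11110011, payload 011 (3 bits).
Byte 2: 0xB1 = 10110001 (10xxxxxx ✓), payload 110001.
Byte 3: 0x93 = 10010011 (10xxxxxx ✓), payload 010011.
Byte 4: 0xA0 = 10100000 (10xxxxxx ✓), payload 100000.
Concatenate: 011110001010011100000 = 0xF14E0 (21 bits → U+F14E0).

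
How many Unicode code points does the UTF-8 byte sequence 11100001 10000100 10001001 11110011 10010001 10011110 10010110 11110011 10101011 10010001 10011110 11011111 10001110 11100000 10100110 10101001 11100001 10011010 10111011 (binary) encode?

6

Byte at offset 0: 0xE1 = 11100001 → 3-byte char (#1). Advance 3.
Byte at offset 3: 0xF3 = 11110011 → 4-byte char (#2). Advance 4.
Byte at offset 7: 0xF3 = 11110011 → 4-byte char (#3). Advance 4.
Byte at offset 11: 0xDF = 11011111 → 2-byte char (#4). Advance 2.
Byte at offset 13: 0xE0 = 11100000 → 3-byte char (#5). Advance 3.
Byte at offset 16: 0xE1 = 11100001 → 3-byte char (#6). Advance 3.
Reached end at offset 19 after 6 code points.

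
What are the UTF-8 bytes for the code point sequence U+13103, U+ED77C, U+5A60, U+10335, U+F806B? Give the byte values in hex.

F0 93 84 83 F3 AD 9D BC E5 A9 A0 F0 90 8C B5 F3 B8 81 AB

U+13103: 4-byte form → F0 93 84 83.
U+ED77C: 4-byte form → F3 AD 9D BC.
U+5A60: 3-byte form → E5 A9 A0.
U+10335: 4-byte form → F0 90 8C B5.
U+F806B: 4-byte form → F3 B8 81 AB.
Concatenated (19 bytes): F0 93 84 83 F3 AD 9D BC E5 A9 A0 F0 90 8C B5 F3 B8 81 AB.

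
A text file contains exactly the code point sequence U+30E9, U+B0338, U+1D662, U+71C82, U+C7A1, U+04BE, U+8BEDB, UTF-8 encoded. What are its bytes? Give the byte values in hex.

U+30E9: 3-byte form → E3 83 A9.
U+B0338: 4-byte form → F2 B0 8C B8.
U+1D662: 4-byte form → F0 9D 99 A2.
U+71C82: 4-byte form → F1 B1 B2 82.
U+C7A1: 3-byte form → EC 9E A1.
U+04BE: 2-byte form → D2 BE.
U+8BEDB: 4-byte form → F2 8B BB 9B.
Concatenated (24 bytes): E3 83 A9 F2 B0 8C B8 F0 9D 99 A2 F1 B1 B2 82 EC 9E A1 D2 BE F2 8B BB 9B.

E3 83 A9 F2 B0 8C B8 F0 9D 99 A2 F1 B1 B2 82 EC 9E A1 D2 BE F2 8B BB 9B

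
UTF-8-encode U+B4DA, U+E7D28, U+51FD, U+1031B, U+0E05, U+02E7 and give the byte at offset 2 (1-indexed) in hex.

1-indexed offset 2 is 0-indexed offset 1.
U+B4DA → 3-byte form EB 93 9A at offsets 0–2.
Offset 1 falls in char 1's range; it's byte 2 of EB 93 9A = 0x93.

0x93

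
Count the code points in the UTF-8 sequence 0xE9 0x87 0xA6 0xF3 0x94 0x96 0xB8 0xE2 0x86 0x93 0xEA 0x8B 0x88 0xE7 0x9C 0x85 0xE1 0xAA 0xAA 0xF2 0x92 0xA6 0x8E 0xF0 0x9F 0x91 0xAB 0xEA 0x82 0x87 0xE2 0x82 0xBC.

Byte at offset 0: 0xE9 = 11101001 → 3-byte char (#1). Advance 3.
Byte at offset 3: 0xF3 = 11110011 → 4-byte char (#2). Advance 4.
Byte at offset 7: 0xE2 = 11100010 → 3-byte char (#3). Advance 3.
Byte at offset 10: 0xEA = 11101010 → 3-byte char (#4). Advance 3.
Byte at offset 13: 0xE7 = 11100111 → 3-byte char (#5). Advance 3.
Byte at offset 16: 0xE1 = 11100001 → 3-byte char (#6). Advance 3.
Byte at offset 19: 0xF2 = 11110010 → 4-byte char (#7). Advance 4.
Byte at offset 23: 0xF0 = 11110000 → 4-byte char (#8). Advance 4.
Byte at offset 27: 0xEA = 11101010 → 3-byte char (#9). Advance 3.
Byte at offset 30: 0xE2 = 11100010 → 3-byte char (#10). Advance 3.
Reached end at offset 33 after 10 code points.

10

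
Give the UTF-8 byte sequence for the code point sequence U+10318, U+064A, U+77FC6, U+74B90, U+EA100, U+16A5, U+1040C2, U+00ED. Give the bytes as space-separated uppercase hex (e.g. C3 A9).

U+10318: 4-byte form → F0 90 8C 98.
U+064A: 2-byte form → D9 8A.
U+77FC6: 4-byte form → F1 B7 BF 86.
U+74B90: 4-byte form → F1 B4 AE 90.
U+EA100: 4-byte form → F3 AA 84 80.
U+16A5: 3-byte form → E1 9A A5.
U+1040C2: 4-byte form → F4 84 83 82.
U+00ED: 2-byte form → C3 AD.
Concatenated (27 bytes): F0 90 8C 98 D9 8A F1 B7 BF 86 F1 B4 AE 90 F3 AA 84 80 E1 9A A5 F4 84 83 82 C3 AD.

F0 90 8C 98 D9 8A F1 B7 BF 86 F1 B4 AE 90 F3 AA 84 80 E1 9A A5 F4 84 83 82 C3 AD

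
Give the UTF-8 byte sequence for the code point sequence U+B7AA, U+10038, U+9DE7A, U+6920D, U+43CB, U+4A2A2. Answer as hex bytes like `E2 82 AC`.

EB 9E AA F0 90 80 B8 F2 9D B9 BA F1 A9 88 8D E4 8F 8B F1 8A 8A A2

U+B7AA: 3-byte form → EB 9E AA.
U+10038: 4-byte form → F0 90 80 B8.
U+9DE7A: 4-byte form → F2 9D B9 BA.
U+6920D: 4-byte form → F1 A9 88 8D.
U+43CB: 3-byte form → E4 8F 8B.
U+4A2A2: 4-byte form → F1 8A 8A A2.
Concatenated (22 bytes): EB 9E AA F0 90 80 B8 F2 9D B9 BA F1 A9 88 8D E4 8F 8B F1 8A 8A A2.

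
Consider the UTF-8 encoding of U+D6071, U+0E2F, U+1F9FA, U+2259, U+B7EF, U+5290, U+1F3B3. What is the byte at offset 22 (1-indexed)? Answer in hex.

1-indexed offset 22 is 0-indexed offset 21.
U+D6071 → 4-byte form F3 96 81 B1 at offsets 0–3.
U+0E2F → 3-byte form E0 B8 AF at offsets 4–6.
U+1F9FA → 4-byte form F0 9F A7 BA at offsets 7–10.
U+2259 → 3-byte form E2 89 99 at offsets 11–13.
U+B7EF → 3-byte form EB 9F AF at offsets 14–16.
U+5290 → 3-byte form E5 8A 90 at offsets 17–19.
U+1F3B3 → 4-byte form F0 9F 8E B3 at offsets 20–23.
Offset 21 falls in char 7's range; it's byte 2 of F0 9F 8E B3 = 0x9F.

0x9F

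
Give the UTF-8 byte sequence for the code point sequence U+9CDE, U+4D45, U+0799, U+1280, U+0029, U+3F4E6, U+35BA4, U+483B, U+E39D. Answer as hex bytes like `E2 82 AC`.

E9 B3 9E E4 B5 85 DE 99 E1 8A 80 29 F0 BF 93 A6 F0 B5 AE A4 E4 A0 BB EE 8E 9D

U+9CDE: 3-byte form → E9 B3 9E.
U+4D45: 3-byte form → E4 B5 85.
U+0799: 2-byte form → DE 99.
U+1280: 3-byte form → E1 8A 80.
U+0029: 1-byte form → 29.
U+3F4E6: 4-byte form → F0 BF 93 A6.
U+35BA4: 4-byte form → F0 B5 AE A4.
U+483B: 3-byte form → E4 A0 BB.
U+E39D: 3-byte form → EE 8E 9D.
Concatenated (26 bytes): E9 B3 9E E4 B5 85 DE 99 E1 8A 80 29 F0 BF 93 A6 F0 B5 AE A4 E4 A0 BB EE 8E 9D.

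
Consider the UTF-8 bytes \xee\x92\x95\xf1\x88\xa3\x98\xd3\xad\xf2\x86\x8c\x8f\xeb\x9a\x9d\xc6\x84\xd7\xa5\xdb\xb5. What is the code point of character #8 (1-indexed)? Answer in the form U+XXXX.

U+06F5

Offset 0: leading byte 0xEE = 11101110 → 3-byte char #1 = EE 92 95.
Offset 3: leading byte 0xF1 = 11110001 → 4-byte char #2 = F1 88 A3 98.
Offset 7: leading byte 0xD3 = 11010011 → 2-byte char #3 = D3 AD.
Offset 9: leading byte 0xF2 = 11110010 → 4-byte char #4 = F2 86 8C 8F.
Offset 13: leading byte 0xEB = 11101011 → 3-byte char #5 = EB 9A 9D.
Offset 16: leading byte 0xC6 = 11000110 → 2-byte char #6 = C6 84.
Offset 18: leading byte 0xD7 = 11010111 → 2-byte char #7 = D7 A5.
Offset 20: leading byte 0xDB = 11011011 → 2-byte char #8 = DB B5.
Leading byte 0xDB = 11011011 matches 110xxxxx → 2-byte sequence.
Byte 1: 0xDB = 11011011, payload 11011 (5 bits).
Byte 2: 0xB5 = 10110101 (10xxxxxx ✓), payload 110101.
Concatenate: 11011110101 = 0x6F5 (11 bits → U+06F5).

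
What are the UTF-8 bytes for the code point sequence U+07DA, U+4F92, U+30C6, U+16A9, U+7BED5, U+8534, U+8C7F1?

U+07DA: 2-byte form → DF 9A.
U+4F92: 3-byte form → E4 BE 92.
U+30C6: 3-byte form → E3 83 86.
U+16A9: 3-byte form → E1 9A A9.
U+7BED5: 4-byte form → F1 BB BB 95.
U+8534: 3-byte form → E8 94 B4.
U+8C7F1: 4-byte form → F2 8C 9F B1.
Concatenated (22 bytes): DF 9A E4 BE 92 E3 83 86 E1 9A A9 F1 BB BB 95 E8 94 B4 F2 8C 9F B1.

DF 9A E4 BE 92 E3 83 86 E1 9A A9 F1 BB BB 95 E8 94 B4 F2 8C 9F B1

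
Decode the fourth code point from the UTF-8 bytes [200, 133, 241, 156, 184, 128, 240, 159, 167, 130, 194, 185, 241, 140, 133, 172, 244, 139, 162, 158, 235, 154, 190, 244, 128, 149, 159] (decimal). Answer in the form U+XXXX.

U+00B9

Offset 0: leading byte 0xC8 = 11001000 → 2-byte char #1 = C8 85.
Offset 2: leading byte 0xF1 = 11110001 → 4-byte char #2 = F1 9C B8 80.
Offset 6: leading byte 0xF0 = 11110000 → 4-byte char #3 = F0 9F A7 82.
Offset 10: leading byte 0xC2 = 11000010 → 2-byte char #4 = C2 B9.
Leading byte 0xC2 = 11000010 matches 110xxxxx → 2-byte sequence.
Byte 1: 0xC2 = 11000010, payload 00010 (5 bits).
Byte 2: 0xB9 = 10111001 (10xxxxxx ✓), payload 111001.
Concatenate: 00010111001 = 0xB9 (11 bits → U+00B9).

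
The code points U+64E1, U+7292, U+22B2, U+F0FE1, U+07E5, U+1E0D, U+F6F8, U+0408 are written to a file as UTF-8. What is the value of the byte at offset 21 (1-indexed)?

1-indexed offset 21 is 0-indexed offset 20.
U+64E1 → 3-byte form E6 93 A1 at offsets 0–2.
U+7292 → 3-byte form E7 8A 92 at offsets 3–5.
U+22B2 → 3-byte form E2 8A B2 at offsets 6–8.
U+F0FE1 → 4-byte form F3 B0 BF A1 at offsets 9–12.
U+07E5 → 2-byte form DF A5 at offsets 13–14.
U+1E0D → 3-byte form E1 B8 8D at offsets 15–17.
U+F6F8 → 3-byte form EF 9B B8 at offsets 18–20.
Offset 20 falls in char 7's range; it's byte 3 of EF 9B B8 = 0xB8.

0xB8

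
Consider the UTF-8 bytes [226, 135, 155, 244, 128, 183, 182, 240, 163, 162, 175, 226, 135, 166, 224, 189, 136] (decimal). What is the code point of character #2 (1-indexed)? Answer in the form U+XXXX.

U+100DF6

Offset 0: leading byte 0xE2 = 11100010 → 3-byte char #1 = E2 87 9B.
Offset 3: leading byte 0xF4 = 11110100 → 4-byte char #2 = F4 80 B7 B6.
Leading byte 0xF4 = 11110100 matches 11110xxx → 4-byte sequence.
Byte 1: 0xF4 = 11110100, payload 100 (3 bits).
Byte 2: 0x80 = 10000000 (10xxxxxx ✓), payload 000000.
Byte 3: 0xB7 = 10110111 (10xxxxxx ✓), payload 110111.
Byte 4: 0xB6 = 10110110 (10xxxxxx ✓), payload 110110.
Concatenate: 100000000110111110110 = 0x100DF6 (21 bits → U+100DF6).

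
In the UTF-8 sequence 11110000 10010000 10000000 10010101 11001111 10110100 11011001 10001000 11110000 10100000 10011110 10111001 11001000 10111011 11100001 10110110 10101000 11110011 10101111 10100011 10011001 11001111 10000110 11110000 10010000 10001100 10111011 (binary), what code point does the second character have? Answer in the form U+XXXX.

U+03F4

Offset 0: leading byte 0xF0 = 11110000 → 4-byte char #1 = F0 90 80 95.
Offset 4: leading byte 0xCF = 11001111 → 2-byte char #2 = CF B4.
Leading byte 0xCF = 11001111 matches 110xxxxx → 2-byte sequence.
Byte 1: 0xCF = 11001111, payload 01111 (5 bits).
Byte 2: 0xB4 = 10110100 (10xxxxxx ✓), payload 110100.
Concatenate: 01111110100 = 0x3F4 (11 bits → U+03F4).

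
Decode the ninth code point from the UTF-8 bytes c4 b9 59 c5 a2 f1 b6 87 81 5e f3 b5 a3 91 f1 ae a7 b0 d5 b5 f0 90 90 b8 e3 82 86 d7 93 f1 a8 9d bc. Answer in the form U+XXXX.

Offset 0: leading byte 0xC4 = 11000100 → 2-byte char #1 = C4 B9.
Offset 2: leading byte 0x59 = 01011001 → 1-byte char #2 = 59.
Offset 3: leading byte 0xC5 = 11000101 → 2-byte char #3 = C5 A2.
Offset 5: leading byte 0xF1 = 11110001 → 4-byte char #4 = F1 B6 87 81.
Offset 9: leading byte 0x5E = 01011110 → 1-byte char #5 = 5E.
Offset 10: leading byte 0xF3 = 11110011 → 4-byte char #6 = F3 B5 A3 91.
Offset 14: leading byte 0xF1 = 11110001 → 4-byte char #7 = F1 AE A7 B0.
Offset 18: leading byte 0xD5 = 11010101 → 2-byte char #8 = D5 B5.
Offset 20: leading byte 0xF0 = 11110000 → 4-byte char #9 = F0 90 90 B8.
Leading byte 0xF0 = 11110000 matches 11110xxx → 4-byte sequence.
Byte 1: 0xF0 = 11110000, payload 000 (3 bits).
Byte 2: 0x90 = 10010000 (10xxxxxx ✓), payload 010000.
Byte 3: 0x90 = 10010000 (10xxxxxx ✓), payload 010000.
Byte 4: 0xB8 = 10111000 (10xxxxxx ✓), payload 111000.
Concatenate: 000010000010000111000 = 0x10438 (21 bits → U+10438).

U+10438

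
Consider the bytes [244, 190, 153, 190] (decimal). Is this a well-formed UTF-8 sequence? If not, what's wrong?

Leading byte 0xF4 = 11110100 → 4-byte form.
Payload = 0x13E67E, which exceeds U+10FFFF, the maximum Unicode code point. (Leading bytes F5–FF, or F4 followed by ≥ 0x90, are invalid.)

invalid (encodes a value above U+10FFFF)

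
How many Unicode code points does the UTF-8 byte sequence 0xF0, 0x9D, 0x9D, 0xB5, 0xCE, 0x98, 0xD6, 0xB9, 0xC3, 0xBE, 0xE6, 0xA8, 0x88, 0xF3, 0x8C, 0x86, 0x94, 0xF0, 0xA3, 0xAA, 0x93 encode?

7

Byte at offset 0: 0xF0 = 11110000 → 4-byte char (#1). Advance 4.
Byte at offset 4: 0xCE = 11001110 → 2-byte char (#2). Advance 2.
Byte at offset 6: 0xD6 = 11010110 → 2-byte char (#3). Advance 2.
Byte at offset 8: 0xC3 = 11000011 → 2-byte char (#4). Advance 2.
Byte at offset 10: 0xE6 = 11100110 → 3-byte char (#5). Advance 3.
Byte at offset 13: 0xF3 = 11110011 → 4-byte char (#6). Advance 4.
Byte at offset 17: 0xF0 = 11110000 → 4-byte char (#7). Advance 4.
Reached end at offset 21 after 7 code points.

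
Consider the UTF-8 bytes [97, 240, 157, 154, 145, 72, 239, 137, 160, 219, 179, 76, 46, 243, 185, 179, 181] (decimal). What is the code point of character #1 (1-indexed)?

U+0061

Offset 0: leading byte 0x61 = 01100001 → 1-byte char #1 = 61.
Leading byte 0x61 = 01100001 matches 0xxxxxxx → 1-byte sequence.
Byte 1: 0x61 = 01100001, payload 1100001 (7 bits).
Concatenate: 1100001 = 0x61 (7 bits → U+0061).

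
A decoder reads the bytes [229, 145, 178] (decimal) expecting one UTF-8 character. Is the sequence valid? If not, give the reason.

valid

Leading byte 0xE5 = 11100101 → 3-byte form.
Continuation bytes 0x91=10010001, 0xB2=10110010 all match 10xxxxxx.
Decoded value 0x5472 is ≥ 0x800 (shortest form) and not a surrogate.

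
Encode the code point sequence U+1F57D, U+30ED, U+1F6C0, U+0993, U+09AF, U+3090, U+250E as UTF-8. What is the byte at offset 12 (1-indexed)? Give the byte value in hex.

0xE0

1-indexed offset 12 is 0-indexed offset 11.
U+1F57D → 4-byte form F0 9F 95 BD at offsets 0–3.
U+30ED → 3-byte form E3 83 AD at offsets 4–6.
U+1F6C0 → 4-byte form F0 9F 9B 80 at offsets 7–10.
U+0993 → 3-byte form E0 A6 93 at offsets 11–13.
Offset 11 falls in char 4's range; it's byte 1 of E0 A6 93 = 0xE0.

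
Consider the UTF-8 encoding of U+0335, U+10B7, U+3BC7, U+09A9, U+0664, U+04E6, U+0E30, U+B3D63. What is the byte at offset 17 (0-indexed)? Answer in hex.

0xB0

U+0335 → 2-byte form CC B5 at offsets 0–1.
U+10B7 → 3-byte form E1 82 B7 at offsets 2–4.
U+3BC7 → 3-byte form E3 AF 87 at offsets 5–7.
U+09A9 → 3-byte form E0 A6 A9 at offsets 8–10.
U+0664 → 2-byte form D9 A4 at offsets 11–12.
U+04E6 → 2-byte form D3 A6 at offsets 13–14.
U+0E30 → 3-byte form E0 B8 B0 at offsets 15–17.
Offset 17 falls in char 7's range; it's byte 3 of E0 B8 B0 = 0xB0.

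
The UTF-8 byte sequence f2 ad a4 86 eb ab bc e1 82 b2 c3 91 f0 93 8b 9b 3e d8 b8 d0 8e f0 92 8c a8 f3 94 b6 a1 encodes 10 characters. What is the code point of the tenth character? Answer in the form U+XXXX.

U+D4DA1

Offset 0: leading byte 0xF2 = 11110010 → 4-byte char #1 = F2 AD A4 86.
Offset 4: leading byte 0xEB = 11101011 → 3-byte char #2 = EB AB BC.
Offset 7: leading byte 0xE1 = 11100001 → 3-byte char #3 = E1 82 B2.
Offset 10: leading byte 0xC3 = 11000011 → 2-byte char #4 = C3 91.
Offset 12: leading byte 0xF0 = 11110000 → 4-byte char #5 = F0 93 8B 9B.
Offset 16: leading byte 0x3E = 00111110 → 1-byte char #6 = 3E.
Offset 17: leading byte 0xD8 = 11011000 → 2-byte char #7 = D8 B8.
Offset 19: leading byte 0xD0 = 11010000 → 2-byte char #8 = D0 8E.
Offset 21: leading byte 0xF0 = 11110000 → 4-byte char #9 = F0 92 8C A8.
Offset 25: leading byte 0xF3 = 11110011 → 4-byte char #10 = F3 94 B6 A1.
Leading byte 0xF3 = 11110011 matches 11110xxx → 4-byte sequence.
Byte 1: 0xF3 = 11110011, payload 011 (3 bits).
Byte 2: 0x94 = 10010100 (10xxxxxx ✓), payload 010100.
Byte 3: 0xB6 = 10110110 (10xxxxxx ✓), payload 110110.
Byte 4: 0xA1 = 10100001 (10xxxxxx ✓), payload 100001.
Concatenate: 011010100110110100001 = 0xD4DA1 (21 bits → U+D4DA1).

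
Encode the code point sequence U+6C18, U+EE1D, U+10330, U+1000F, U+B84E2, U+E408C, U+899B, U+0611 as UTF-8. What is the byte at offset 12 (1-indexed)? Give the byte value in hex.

0x90

1-indexed offset 12 is 0-indexed offset 11.
U+6C18 → 3-byte form E6 B0 98 at offsets 0–2.
U+EE1D → 3-byte form EE B8 9D at offsets 3–5.
U+10330 → 4-byte form F0 90 8C B0 at offsets 6–9.
U+1000F → 4-byte form F0 90 80 8F at offsets 10–13.
Offset 11 falls in char 4's range; it's byte 2 of F0 90 80 8F = 0x90.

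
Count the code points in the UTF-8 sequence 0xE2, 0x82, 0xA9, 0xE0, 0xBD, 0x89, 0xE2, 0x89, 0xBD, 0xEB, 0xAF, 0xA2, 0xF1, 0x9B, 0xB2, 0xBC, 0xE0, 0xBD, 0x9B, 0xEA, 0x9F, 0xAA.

7

Byte at offset 0: 0xE2 = 11100010 → 3-byte char (#1). Advance 3.
Byte at offset 3: 0xE0 = 11100000 → 3-byte char (#2). Advance 3.
Byte at offset 6: 0xE2 = 11100010 → 3-byte char (#3). Advance 3.
Byte at offset 9: 0xEB = 11101011 → 3-byte char (#4). Advance 3.
Byte at offset 12: 0xF1 = 11110001 → 4-byte char (#5). Advance 4.
Byte at offset 16: 0xE0 = 11100000 → 3-byte char (#6). Advance 3.
Byte at offset 19: 0xEA = 11101010 → 3-byte char (#7). Advance 3.
Reached end at offset 22 after 7 code points.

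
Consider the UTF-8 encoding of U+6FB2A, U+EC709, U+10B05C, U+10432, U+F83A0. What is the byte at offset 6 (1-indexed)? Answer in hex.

0xAC

1-indexed offset 6 is 0-indexed offset 5.
U+6FB2A → 4-byte form F1 AF AC AA at offsets 0–3.
U+EC709 → 4-byte form F3 AC 9C 89 at offsets 4–7.
Offset 5 falls in char 2's range; it's byte 2 of F3 AC 9C 89 = 0xAC.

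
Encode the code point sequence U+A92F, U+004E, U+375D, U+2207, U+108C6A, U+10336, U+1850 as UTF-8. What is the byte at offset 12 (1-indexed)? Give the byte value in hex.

0x88

1-indexed offset 12 is 0-indexed offset 11.
U+A92F → 3-byte form EA A4 AF at offsets 0–2.
U+004E → 1-byte form 4E at offsets 3–3.
U+375D → 3-byte form E3 9D 9D at offsets 4–6.
U+2207 → 3-byte form E2 88 87 at offsets 7–9.
U+108C6A → 4-byte form F4 88 B1 AA at offsets 10–13.
Offset 11 falls in char 5's range; it's byte 2 of F4 88 B1 AA = 0x88.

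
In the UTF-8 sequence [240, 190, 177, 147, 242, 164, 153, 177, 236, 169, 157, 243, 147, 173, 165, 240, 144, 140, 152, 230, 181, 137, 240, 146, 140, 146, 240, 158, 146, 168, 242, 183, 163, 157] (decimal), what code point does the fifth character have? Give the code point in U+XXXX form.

U+10318

Offset 0: leading byte 0xF0 = 11110000 → 4-byte char #1 = F0 BE B1 93.
Offset 4: leading byte 0xF2 = 11110010 → 4-byte char #2 = F2 A4 99 B1.
Offset 8: leading byte 0xEC = 11101100 → 3-byte char #3 = EC A9 9D.
Offset 11: leading byte 0xF3 = 11110011 → 4-byte char #4 = F3 93 AD A5.
Offset 15: leading byte 0xF0 = 11110000 → 4-byte char #5 = F0 90 8C 98.
Leading byte 0xF0 = 11110000 matches 11110xxx → 4-byte sequence.
Byte 1: 0xF0 = 11110000, payload 000 (3 bits).
Byte 2: 0x90 = 10010000 (10xxxxxx ✓), payload 010000.
Byte 3: 0x8C = 10001100 (10xxxxxx ✓), payload 001100.
Byte 4: 0x98 = 10011000 (10xxxxxx ✓), payload 011000.
Concatenate: 000010000001100011000 = 0x10318 (21 bits → U+10318).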